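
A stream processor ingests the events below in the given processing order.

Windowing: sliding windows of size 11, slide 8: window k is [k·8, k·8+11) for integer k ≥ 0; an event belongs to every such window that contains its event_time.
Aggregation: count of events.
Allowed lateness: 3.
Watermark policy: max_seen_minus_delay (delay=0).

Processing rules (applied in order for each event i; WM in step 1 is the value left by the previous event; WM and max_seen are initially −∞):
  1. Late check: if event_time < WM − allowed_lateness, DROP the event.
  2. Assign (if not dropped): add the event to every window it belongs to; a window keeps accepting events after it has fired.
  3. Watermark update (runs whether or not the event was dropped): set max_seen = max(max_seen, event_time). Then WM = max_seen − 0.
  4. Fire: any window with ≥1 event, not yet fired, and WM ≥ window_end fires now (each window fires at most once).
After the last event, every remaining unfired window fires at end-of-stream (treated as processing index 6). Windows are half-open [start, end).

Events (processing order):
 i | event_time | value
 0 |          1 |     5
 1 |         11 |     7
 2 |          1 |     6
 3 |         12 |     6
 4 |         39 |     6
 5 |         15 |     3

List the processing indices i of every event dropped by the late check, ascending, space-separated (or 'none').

2 5

i=0 t=1 v=5: → [0,11); WM=1
i=1 t=11 v=7: → [8,19); WM=11; [0,11) fires=1
i=2 t=1 v=6: DROP (t<11-3); WM=11
i=3 t=12 v=6: → [8,19); WM=12
i=4 t=39 v=6: → [32,43); WM=39; [8,19) fires=2
i=5 t=15 v=3: DROP (t<39-3); WM=39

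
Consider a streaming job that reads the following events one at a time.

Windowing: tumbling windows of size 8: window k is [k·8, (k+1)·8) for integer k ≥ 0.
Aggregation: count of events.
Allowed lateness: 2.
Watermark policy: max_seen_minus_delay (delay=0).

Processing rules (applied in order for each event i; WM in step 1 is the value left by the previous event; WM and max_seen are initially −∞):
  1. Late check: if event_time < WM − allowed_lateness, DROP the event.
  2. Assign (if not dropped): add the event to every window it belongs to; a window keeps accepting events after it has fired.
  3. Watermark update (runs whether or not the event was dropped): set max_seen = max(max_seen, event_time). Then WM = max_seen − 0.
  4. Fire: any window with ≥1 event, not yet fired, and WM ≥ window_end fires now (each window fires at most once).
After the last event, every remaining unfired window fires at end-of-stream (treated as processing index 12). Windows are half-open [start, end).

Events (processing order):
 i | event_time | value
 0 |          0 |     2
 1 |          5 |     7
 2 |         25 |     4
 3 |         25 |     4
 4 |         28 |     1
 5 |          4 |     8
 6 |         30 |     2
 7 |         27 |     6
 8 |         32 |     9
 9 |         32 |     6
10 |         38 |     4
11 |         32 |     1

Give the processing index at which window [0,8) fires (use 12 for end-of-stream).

i=0 t=0 v=2: → [0,8); WM=0
i=1 t=5 v=7: → [0,8); WM=5
i=2 t=25 v=4: → [24,32); WM=25; [0,8) fires=2
i=3 t=25 v=4: → [24,32); WM=25
i=4 t=28 v=1: → [24,32); WM=28
i=5 t=4 v=8: DROP (t<28-2); WM=28
i=6 t=30 v=2: → [24,32); WM=30
i=7 t=27 v=6: DROP (t<30-2); WM=30
i=8 t=32 v=9: → [32,40); WM=32; [24,32) fires=4
i=9 t=32 v=6: → [32,40); WM=32
i=10 t=38 v=4: → [32,40); WM=38
i=11 t=32 v=1: DROP (t<38-2); WM=38

2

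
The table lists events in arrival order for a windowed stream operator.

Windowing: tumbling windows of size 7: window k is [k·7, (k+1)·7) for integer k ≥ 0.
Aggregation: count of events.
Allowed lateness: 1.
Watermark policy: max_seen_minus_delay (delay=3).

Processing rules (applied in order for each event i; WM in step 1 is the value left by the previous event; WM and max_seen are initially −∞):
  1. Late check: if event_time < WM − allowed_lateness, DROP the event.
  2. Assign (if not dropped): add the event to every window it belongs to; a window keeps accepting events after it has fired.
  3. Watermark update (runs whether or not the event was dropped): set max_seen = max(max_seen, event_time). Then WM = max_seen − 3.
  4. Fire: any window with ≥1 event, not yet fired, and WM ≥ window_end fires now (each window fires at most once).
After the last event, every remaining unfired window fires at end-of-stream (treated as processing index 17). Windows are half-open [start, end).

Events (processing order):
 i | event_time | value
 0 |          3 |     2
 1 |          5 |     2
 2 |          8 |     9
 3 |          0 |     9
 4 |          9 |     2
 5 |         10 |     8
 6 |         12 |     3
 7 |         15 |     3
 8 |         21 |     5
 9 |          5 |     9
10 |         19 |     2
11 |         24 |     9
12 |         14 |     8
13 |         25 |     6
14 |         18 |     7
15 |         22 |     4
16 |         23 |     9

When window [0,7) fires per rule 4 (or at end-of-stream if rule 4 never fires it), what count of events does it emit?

2

i=0 t=3 v=2: → [0,7); WM=0
i=1 t=5 v=2: → [0,7); WM=2
i=2 t=8 v=9: → [7,14); WM=5
i=3 t=0 v=9: DROP (t<5-1); WM=5
i=4 t=9 v=2: → [7,14); WM=6
i=5 t=10 v=8: → [7,14); WM=7; [0,7) fires=2
i=6 t=12 v=3: → [7,14); WM=9
i=7 t=15 v=3: → [14,21); WM=12
i=8 t=21 v=5: → [21,28); WM=18; [7,14) fires=4
i=9 t=5 v=9: DROP (t<18-1); WM=18
i=10 t=19 v=2: → [14,21); WM=18
i=11 t=24 v=9: → [21,28); WM=21; [14,21) fires=2
i=12 t=14 v=8: DROP (t<21-1); WM=21
i=13 t=25 v=6: → [21,28); WM=22
i=14 t=18 v=7: DROP (t<22-1); WM=22
i=15 t=22 v=4: → [21,28); WM=22
i=16 t=23 v=9: → [21,28); WM=22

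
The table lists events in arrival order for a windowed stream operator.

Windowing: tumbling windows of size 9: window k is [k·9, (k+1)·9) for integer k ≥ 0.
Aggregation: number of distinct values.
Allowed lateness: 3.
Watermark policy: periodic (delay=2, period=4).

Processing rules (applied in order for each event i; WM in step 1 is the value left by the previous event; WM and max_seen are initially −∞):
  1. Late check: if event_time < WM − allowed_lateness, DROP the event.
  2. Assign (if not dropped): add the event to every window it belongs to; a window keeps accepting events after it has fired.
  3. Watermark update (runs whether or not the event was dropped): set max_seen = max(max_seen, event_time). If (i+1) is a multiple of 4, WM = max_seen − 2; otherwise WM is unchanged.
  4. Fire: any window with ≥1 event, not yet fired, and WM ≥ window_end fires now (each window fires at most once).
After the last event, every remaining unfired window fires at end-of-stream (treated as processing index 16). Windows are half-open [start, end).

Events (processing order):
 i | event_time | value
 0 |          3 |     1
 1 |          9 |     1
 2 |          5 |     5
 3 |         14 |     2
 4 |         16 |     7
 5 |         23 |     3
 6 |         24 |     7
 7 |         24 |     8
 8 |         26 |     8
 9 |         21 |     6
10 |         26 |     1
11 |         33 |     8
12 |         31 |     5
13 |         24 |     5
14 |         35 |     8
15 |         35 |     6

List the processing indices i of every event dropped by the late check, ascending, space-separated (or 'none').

13

i=0 t=3 v=1: → [0,9); WM=−∞
i=1 t=9 v=1: → [9,18); WM=−∞
i=2 t=5 v=5: → [0,9); WM=−∞
i=3 t=14 v=2: → [9,18); WM=12; [0,9) fires=2
i=4 t=16 v=7: → [9,18); WM=12
i=5 t=23 v=3: → [18,27); WM=12
i=6 t=24 v=7: → [18,27); WM=12
i=7 t=24 v=8: → [18,27); WM=22; [9,18) fires=3
i=8 t=26 v=8: → [18,27); WM=22
i=9 t=21 v=6: → [18,27); WM=22
i=10 t=26 v=1: → [18,27); WM=22
i=11 t=33 v=8: → [27,36); WM=31; [18,27) fires=5
i=12 t=31 v=5: → [27,36); WM=31
i=13 t=24 v=5: DROP (t<31-3); WM=31
i=14 t=35 v=8: → [27,36); WM=31
i=15 t=35 v=6: → [27,36); WM=33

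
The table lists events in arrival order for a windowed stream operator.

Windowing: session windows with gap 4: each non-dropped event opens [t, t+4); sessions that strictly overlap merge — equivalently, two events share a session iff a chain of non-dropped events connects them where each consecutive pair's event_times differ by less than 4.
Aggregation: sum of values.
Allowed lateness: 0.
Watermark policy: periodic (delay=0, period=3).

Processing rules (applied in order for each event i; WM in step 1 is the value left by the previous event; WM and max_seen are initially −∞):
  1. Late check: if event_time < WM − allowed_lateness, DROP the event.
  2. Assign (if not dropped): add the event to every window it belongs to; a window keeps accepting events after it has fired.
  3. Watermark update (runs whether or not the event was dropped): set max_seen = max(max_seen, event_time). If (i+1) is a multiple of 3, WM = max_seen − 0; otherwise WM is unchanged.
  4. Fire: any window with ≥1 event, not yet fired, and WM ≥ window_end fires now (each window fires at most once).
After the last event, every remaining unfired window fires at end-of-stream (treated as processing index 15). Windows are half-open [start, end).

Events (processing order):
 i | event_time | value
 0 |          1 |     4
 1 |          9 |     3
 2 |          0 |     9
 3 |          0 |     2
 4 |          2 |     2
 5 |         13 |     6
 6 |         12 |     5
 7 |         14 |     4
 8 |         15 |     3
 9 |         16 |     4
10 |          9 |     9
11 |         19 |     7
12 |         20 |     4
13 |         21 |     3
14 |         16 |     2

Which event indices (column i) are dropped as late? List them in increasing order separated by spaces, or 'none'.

3 4 6 10 14

i=0 t=1 v=4: → [1,5); WM=−∞
i=1 t=9 v=3: → [9,13); WM=−∞
i=2 t=0 v=9: → [0,5); WM=9
i=3 t=0 v=2: DROP (t<9-0); WM=9
i=4 t=2 v=2: DROP (t<9-0); WM=9
i=5 t=13 v=6: → [13,17); WM=13
i=6 t=12 v=5: DROP (t<13-0); WM=13
i=7 t=14 v=4: → [13,18); WM=13
i=8 t=15 v=3: → [13,19); WM=15
i=9 t=16 v=4: → [13,20); WM=15
i=10 t=9 v=9: DROP (t<15-0); WM=15
i=11 t=19 v=7: → [13,23); WM=19
i=12 t=20 v=4: → [13,24); WM=19
i=13 t=21 v=3: → [13,25); WM=19
i=14 t=16 v=2: DROP (t<19-0); WM=21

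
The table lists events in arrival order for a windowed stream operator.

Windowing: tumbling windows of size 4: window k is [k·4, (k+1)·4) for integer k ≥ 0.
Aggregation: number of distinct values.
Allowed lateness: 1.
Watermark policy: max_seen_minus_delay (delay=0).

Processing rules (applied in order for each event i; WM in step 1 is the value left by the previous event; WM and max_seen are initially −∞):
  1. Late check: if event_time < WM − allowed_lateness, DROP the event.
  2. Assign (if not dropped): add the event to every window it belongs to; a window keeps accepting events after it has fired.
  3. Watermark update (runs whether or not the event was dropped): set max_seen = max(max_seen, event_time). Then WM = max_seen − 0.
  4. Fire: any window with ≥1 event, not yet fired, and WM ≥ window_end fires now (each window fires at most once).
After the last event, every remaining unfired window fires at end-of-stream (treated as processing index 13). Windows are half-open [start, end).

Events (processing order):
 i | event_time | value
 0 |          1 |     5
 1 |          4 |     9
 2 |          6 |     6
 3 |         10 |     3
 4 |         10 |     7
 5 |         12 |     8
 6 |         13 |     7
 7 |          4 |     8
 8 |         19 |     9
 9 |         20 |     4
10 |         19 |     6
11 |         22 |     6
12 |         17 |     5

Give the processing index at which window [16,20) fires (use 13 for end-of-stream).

i=0 t=1 v=5: → [0,4); WM=1
i=1 t=4 v=9: → [4,8); WM=4; [0,4) fires=1
i=2 t=6 v=6: → [4,8); WM=6
i=3 t=10 v=3: → [8,12); WM=10; [4,8) fires=2
i=4 t=10 v=7: → [8,12); WM=10
i=5 t=12 v=8: → [12,16); WM=12; [8,12) fires=2
i=6 t=13 v=7: → [12,16); WM=13
i=7 t=4 v=8: DROP (t<13-1); WM=13
i=8 t=19 v=9: → [16,20); WM=19; [12,16) fires=2
i=9 t=20 v=4: → [20,24); WM=20; [16,20) fires=1
i=10 t=19 v=6: → [16,20); WM=20
i=11 t=22 v=6: → [20,24); WM=22
i=12 t=17 v=5: DROP (t<22-1); WM=22

9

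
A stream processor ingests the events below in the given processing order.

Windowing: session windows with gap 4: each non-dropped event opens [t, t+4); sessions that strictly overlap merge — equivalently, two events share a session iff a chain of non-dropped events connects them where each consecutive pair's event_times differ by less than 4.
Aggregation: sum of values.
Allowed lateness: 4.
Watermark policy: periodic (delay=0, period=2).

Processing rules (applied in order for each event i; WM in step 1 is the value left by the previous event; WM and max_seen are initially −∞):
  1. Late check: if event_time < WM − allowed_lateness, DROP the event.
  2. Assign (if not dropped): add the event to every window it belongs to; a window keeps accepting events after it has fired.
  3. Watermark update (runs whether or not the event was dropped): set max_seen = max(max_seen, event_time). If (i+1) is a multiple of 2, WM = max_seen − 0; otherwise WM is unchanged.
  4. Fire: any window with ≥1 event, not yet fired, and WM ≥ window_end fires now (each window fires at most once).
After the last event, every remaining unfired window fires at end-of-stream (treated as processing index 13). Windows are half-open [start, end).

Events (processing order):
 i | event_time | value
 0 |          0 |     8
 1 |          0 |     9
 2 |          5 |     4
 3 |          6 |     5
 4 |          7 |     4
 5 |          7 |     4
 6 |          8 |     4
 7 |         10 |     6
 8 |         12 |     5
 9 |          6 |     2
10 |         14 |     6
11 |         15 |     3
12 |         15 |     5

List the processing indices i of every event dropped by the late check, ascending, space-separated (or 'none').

none

i=0 t=0 v=8: → [0,4); WM=−∞
i=1 t=0 v=9: → [0,4); WM=0
i=2 t=5 v=4: → [5,9); WM=0
i=3 t=6 v=5: → [5,10); WM=6
i=4 t=7 v=4: → [5,11); WM=6
i=5 t=7 v=4: → [5,11); WM=7
i=6 t=8 v=4: → [5,12); WM=7
i=7 t=10 v=6: → [5,14); WM=10
i=8 t=12 v=5: → [5,16); WM=10
i=9 t=6 v=2: → [5,16); WM=12
i=10 t=14 v=6: → [5,18); WM=12
i=11 t=15 v=3: → [5,19); WM=15
i=12 t=15 v=5: → [5,19); WM=15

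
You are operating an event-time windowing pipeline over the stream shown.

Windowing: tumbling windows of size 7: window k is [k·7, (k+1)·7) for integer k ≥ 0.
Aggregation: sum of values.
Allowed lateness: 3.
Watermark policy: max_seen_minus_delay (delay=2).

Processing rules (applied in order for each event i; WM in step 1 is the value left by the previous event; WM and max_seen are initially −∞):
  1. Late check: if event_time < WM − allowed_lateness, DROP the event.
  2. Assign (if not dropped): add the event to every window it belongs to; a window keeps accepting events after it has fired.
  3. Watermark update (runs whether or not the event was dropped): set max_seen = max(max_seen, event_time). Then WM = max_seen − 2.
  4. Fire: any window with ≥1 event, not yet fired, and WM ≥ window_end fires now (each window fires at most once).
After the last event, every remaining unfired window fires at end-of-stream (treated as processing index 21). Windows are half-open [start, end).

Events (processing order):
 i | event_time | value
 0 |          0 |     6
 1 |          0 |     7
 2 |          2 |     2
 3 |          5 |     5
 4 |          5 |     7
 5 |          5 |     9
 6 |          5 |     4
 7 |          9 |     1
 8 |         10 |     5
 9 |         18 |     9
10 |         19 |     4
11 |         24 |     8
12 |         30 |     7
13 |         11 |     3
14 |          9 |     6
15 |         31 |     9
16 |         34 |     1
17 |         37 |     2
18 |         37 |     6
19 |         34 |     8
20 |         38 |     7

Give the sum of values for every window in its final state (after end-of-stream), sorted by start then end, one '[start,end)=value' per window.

i=0 t=0 v=6: → [0,7); WM=-2
i=1 t=0 v=7: → [0,7); WM=-2
i=2 t=2 v=2: → [0,7); WM=0
i=3 t=5 v=5: → [0,7); WM=3
i=4 t=5 v=7: → [0,7); WM=3
i=5 t=5 v=9: → [0,7); WM=3
i=6 t=5 v=4: → [0,7); WM=3
i=7 t=9 v=1: → [7,14); WM=7; [0,7) fires=40
i=8 t=10 v=5: → [7,14); WM=8
i=9 t=18 v=9: → [14,21); WM=16; [7,14) fires=6
i=10 t=19 v=4: → [14,21); WM=17
i=11 t=24 v=8: → [21,28); WM=22; [14,21) fires=13
i=12 t=30 v=7: → [28,35); WM=28; [21,28) fires=8
i=13 t=11 v=3: DROP (t<28-3); WM=28
i=14 t=9 v=6: DROP (t<28-3); WM=28
i=15 t=31 v=9: → [28,35); WM=29
i=16 t=34 v=1: → [28,35); WM=32
i=17 t=37 v=2: → [35,42); WM=35; [28,35) fires=17
i=18 t=37 v=6: → [35,42); WM=35
i=19 t=34 v=8: → [28,35); WM=35
i=20 t=38 v=7: → [35,42); WM=36

[0,7)=40 [7,14)=6 [14,21)=13 [21,28)=8 [28,35)=25 [35,42)=15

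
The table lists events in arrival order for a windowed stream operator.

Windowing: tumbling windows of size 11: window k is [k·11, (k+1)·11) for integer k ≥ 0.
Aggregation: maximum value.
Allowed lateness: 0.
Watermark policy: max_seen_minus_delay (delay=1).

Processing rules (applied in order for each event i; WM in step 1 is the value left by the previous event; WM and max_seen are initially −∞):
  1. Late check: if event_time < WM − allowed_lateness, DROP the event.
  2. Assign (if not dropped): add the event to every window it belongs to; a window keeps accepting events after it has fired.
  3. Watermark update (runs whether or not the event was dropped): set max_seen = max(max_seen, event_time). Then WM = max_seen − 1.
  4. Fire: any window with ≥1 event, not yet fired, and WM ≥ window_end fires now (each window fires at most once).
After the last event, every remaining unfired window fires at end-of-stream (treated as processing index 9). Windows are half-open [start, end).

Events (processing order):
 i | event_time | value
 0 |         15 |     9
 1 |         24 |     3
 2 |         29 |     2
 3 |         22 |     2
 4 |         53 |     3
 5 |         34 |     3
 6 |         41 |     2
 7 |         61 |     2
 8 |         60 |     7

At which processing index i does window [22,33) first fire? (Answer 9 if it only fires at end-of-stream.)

4

i=0 t=15 v=9: → [11,22); WM=14
i=1 t=24 v=3: → [22,33); WM=23; [11,22) fires=9
i=2 t=29 v=2: → [22,33); WM=28
i=3 t=22 v=2: DROP (t<28-0); WM=28
i=4 t=53 v=3: → [44,55); WM=52; [22,33) fires=3
i=5 t=34 v=3: DROP (t<52-0); WM=52
i=6 t=41 v=2: DROP (t<52-0); WM=52
i=7 t=61 v=2: → [55,66); WM=60; [44,55) fires=3
i=8 t=60 v=7: → [55,66); WM=60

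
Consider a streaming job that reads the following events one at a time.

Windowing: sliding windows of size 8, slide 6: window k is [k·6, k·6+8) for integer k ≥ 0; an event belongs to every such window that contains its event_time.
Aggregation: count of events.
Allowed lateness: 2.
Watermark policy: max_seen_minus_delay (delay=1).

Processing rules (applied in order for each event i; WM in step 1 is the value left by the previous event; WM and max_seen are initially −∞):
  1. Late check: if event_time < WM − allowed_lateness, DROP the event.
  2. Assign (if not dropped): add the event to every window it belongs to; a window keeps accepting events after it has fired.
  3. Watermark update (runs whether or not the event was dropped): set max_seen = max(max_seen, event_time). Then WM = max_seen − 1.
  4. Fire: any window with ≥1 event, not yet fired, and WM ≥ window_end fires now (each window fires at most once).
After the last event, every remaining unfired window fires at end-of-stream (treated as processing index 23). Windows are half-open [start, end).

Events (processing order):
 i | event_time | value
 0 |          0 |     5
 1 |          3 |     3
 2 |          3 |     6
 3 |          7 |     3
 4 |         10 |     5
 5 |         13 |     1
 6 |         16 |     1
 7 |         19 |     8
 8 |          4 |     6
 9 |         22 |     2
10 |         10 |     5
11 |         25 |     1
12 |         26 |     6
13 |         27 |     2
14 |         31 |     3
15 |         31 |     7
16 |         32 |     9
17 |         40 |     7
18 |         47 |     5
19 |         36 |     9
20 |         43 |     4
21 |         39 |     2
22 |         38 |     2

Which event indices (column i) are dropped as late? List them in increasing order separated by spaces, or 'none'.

8 10 19 20 21 22

i=0 t=0 v=5: → [0,8); WM=-1
i=1 t=3 v=3: → [0,8); WM=2
i=2 t=3 v=6: → [0,8); WM=2
i=3 t=7 v=3: → [6,14),[0,8); WM=6
i=4 t=10 v=5: → [6,14); WM=9; [0,8) fires=4
i=5 t=13 v=1: → [12,20),[6,14); WM=12
i=6 t=16 v=1: → [12,20); WM=15; [6,14) fires=3
i=7 t=19 v=8: → [18,26),[12,20); WM=18
i=8 t=4 v=6: DROP (t<18-2); WM=18
i=9 t=22 v=2: → [18,26); WM=21; [12,20) fires=3
i=10 t=10 v=5: DROP (t<21-2); WM=21
i=11 t=25 v=1: → [24,32),[18,26); WM=24
i=12 t=26 v=6: → [24,32); WM=25
i=13 t=27 v=2: → [24,32); WM=26; [18,26) fires=3
i=14 t=31 v=3: → [30,38),[24,32); WM=30
i=15 t=31 v=7: → [30,38),[24,32); WM=30
i=16 t=32 v=9: → [30,38); WM=31
i=17 t=40 v=7: → [36,44); WM=39; [24,32) fires=5 [30,38) fires=3
i=18 t=47 v=5: → [42,50); WM=46; [36,44) fires=1
i=19 t=36 v=9: DROP (t<46-2); WM=46
i=20 t=43 v=4: DROP (t<46-2); WM=46
i=21 t=39 v=2: DROP (t<46-2); WM=46
i=22 t=38 v=2: DROP (t<46-2); WM=46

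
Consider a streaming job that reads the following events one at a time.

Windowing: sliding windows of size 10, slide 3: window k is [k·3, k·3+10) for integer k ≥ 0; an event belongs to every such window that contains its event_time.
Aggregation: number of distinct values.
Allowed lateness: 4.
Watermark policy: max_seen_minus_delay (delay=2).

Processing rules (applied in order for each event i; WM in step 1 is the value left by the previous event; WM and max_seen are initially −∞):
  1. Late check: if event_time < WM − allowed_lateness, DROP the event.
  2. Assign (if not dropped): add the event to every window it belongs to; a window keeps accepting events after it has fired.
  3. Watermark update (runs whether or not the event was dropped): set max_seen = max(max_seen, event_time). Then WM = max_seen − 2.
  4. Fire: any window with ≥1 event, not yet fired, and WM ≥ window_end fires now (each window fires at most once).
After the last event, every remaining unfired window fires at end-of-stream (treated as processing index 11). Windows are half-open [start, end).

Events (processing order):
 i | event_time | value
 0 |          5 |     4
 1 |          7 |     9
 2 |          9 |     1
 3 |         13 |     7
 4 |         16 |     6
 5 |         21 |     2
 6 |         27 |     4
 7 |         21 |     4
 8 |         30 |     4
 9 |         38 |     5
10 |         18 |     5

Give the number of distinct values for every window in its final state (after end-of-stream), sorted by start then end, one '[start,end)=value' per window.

[0,10)=3 [3,13)=3 [6,16)=3 [9,19)=3 [12,22)=4 [15,25)=3 [18,28)=2 [21,31)=2 [24,34)=1 [27,37)=1 [30,40)=2 [33,43)=1 [36,46)=1

i=0 t=5 v=4: → [3,13),[0,10); WM=3
i=1 t=7 v=9: → [6,16),[3,13),[0,10); WM=5
i=2 t=9 v=1: → [9,19),[6,16),[3,13),[0,10); WM=7
i=3 t=13 v=7: → [12,22),[9,19),[6,16); WM=11; [0,10) fires=3
i=4 t=16 v=6: → [15,25),[12,22),[9,19); WM=14; [3,13) fires=3
i=5 t=21 v=2: → [21,31),[18,28),[15,25),[12,22); WM=19; [6,16) fires=3 [9,19) fires=3
i=6 t=27 v=4: → [27,37),[24,34),[21,31),[18,28); WM=25; [12,22) fires=3 [15,25) fires=2
i=7 t=21 v=4: → [21,31),[18,28),[15,25),[12,22); WM=25
i=8 t=30 v=4: → [30,40),[27,37),[24,34),[21,31); WM=28; [18,28) fires=2
i=9 t=38 v=5: → [36,46),[33,43),[30,40); WM=36; [21,31) fires=2 [24,34) fires=1
i=10 t=18 v=5: DROP (t<36-4); WM=36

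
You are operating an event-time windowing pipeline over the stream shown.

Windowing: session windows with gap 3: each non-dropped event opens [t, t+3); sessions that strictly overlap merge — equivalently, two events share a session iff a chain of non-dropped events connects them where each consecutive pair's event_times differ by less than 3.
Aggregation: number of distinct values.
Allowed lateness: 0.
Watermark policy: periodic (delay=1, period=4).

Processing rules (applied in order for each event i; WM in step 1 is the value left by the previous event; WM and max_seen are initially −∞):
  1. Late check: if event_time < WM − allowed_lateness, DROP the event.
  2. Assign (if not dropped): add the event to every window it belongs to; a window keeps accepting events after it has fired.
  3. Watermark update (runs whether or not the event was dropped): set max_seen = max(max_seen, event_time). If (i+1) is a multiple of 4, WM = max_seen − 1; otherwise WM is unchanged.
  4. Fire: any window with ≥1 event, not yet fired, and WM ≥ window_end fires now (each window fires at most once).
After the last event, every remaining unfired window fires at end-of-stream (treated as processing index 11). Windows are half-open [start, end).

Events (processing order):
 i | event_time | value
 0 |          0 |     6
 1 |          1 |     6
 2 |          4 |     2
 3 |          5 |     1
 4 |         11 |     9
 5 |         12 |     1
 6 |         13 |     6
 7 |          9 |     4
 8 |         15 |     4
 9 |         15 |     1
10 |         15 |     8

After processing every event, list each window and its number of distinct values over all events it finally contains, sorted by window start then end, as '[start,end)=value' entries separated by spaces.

[0,4)=1 [4,8)=2 [9,18)=5

i=0 t=0 v=6: → [0,3); WM=−∞
i=1 t=1 v=6: → [0,4); WM=−∞
i=2 t=4 v=2: → [4,7); WM=−∞
i=3 t=5 v=1: → [4,8); WM=4
i=4 t=11 v=9: → [11,14); WM=4
i=5 t=12 v=1: → [11,15); WM=4
i=6 t=13 v=6: → [11,16); WM=4
i=7 t=9 v=4: → [9,16); WM=12
i=8 t=15 v=4: → [9,18); WM=12
i=9 t=15 v=1: → [9,18); WM=12
i=10 t=15 v=8: → [9,18); WM=12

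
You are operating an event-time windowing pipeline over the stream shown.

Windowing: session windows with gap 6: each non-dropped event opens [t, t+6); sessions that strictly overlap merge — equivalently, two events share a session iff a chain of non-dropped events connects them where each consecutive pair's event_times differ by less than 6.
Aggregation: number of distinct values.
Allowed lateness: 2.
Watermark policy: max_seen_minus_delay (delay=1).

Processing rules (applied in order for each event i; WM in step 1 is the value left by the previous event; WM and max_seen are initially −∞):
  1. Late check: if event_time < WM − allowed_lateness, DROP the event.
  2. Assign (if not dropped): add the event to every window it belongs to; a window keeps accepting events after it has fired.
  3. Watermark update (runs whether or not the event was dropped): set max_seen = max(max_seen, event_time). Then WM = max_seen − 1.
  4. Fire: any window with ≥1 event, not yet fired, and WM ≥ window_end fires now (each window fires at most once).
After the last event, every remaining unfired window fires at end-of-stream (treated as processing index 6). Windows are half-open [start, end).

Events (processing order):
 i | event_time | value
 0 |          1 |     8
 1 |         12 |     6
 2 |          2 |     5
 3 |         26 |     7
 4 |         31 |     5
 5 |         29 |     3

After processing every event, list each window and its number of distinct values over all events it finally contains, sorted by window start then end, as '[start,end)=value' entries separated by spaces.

i=0 t=1 v=8: → [1,7); WM=0
i=1 t=12 v=6: → [12,18); WM=11
i=2 t=2 v=5: DROP (t<11-2); WM=11
i=3 t=26 v=7: → [26,32); WM=25
i=4 t=31 v=5: → [26,37); WM=30
i=5 t=29 v=3: → [26,37); WM=30

[1,7)=1 [12,18)=1 [26,37)=3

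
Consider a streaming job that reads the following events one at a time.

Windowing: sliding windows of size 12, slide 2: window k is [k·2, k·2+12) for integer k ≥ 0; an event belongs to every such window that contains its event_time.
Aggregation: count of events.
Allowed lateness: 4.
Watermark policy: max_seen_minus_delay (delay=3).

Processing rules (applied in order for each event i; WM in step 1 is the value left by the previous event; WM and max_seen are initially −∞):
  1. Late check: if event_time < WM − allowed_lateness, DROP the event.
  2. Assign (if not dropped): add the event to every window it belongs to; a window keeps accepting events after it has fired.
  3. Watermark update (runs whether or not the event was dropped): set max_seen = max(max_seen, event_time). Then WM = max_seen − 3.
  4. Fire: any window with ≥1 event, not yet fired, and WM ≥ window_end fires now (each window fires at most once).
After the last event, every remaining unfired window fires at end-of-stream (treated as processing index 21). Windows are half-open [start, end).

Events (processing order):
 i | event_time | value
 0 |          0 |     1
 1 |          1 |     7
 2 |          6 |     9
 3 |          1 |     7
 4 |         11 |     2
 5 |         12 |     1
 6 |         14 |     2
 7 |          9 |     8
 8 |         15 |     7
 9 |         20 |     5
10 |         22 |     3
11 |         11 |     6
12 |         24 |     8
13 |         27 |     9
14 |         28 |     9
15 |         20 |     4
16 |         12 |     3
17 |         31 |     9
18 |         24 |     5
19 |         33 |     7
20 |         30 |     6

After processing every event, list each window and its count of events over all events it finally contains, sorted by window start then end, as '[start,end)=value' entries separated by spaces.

i=0 t=0 v=1: → [0,12); WM=-3
i=1 t=1 v=7: → [0,12); WM=-2
i=2 t=6 v=9: → [6,18),[4,16),[2,14),[0,12); WM=3
i=3 t=1 v=7: → [0,12); WM=3
i=4 t=11 v=2: → [10,22),[8,20),[6,18),[4,16),[2,14),[0,12); WM=8
i=5 t=12 v=1: → [12,24),[10,22),[8,20),[6,18),[4,16),[2,14); WM=9
i=6 t=14 v=2: → [14,26),[12,24),[10,22),[8,20),[6,18),[4,16); WM=11
i=7 t=9 v=8: → [8,20),[6,18),[4,16),[2,14),[0,12); WM=11
i=8 t=15 v=7: → [14,26),[12,24),[10,22),[8,20),[6,18),[4,16); WM=12; [0,12) fires=6
i=9 t=20 v=5: → [20,32),[18,30),[16,28),[14,26),[12,24),[10,22); WM=17; [2,14) fires=4 [4,16) fires=6
i=10 t=22 v=3: → [22,34),[20,32),[18,30),[16,28),[14,26),[12,24); WM=19; [6,18) fires=6
i=11 t=11 v=6: DROP (t<19-4); WM=19
i=12 t=24 v=8: → [24,36),[22,34),[20,32),[18,30),[16,28),[14,26); WM=21; [8,20) fires=5
i=13 t=27 v=9: → [26,38),[24,36),[22,34),[20,32),[18,30),[16,28); WM=24; [10,22) fires=5 [12,24) fires=5
i=14 t=28 v=9: → [28,40),[26,38),[24,36),[22,34),[20,32),[18,30); WM=25
i=15 t=20 v=4: DROP (t<25-4); WM=25
i=16 t=12 v=3: DROP (t<25-4); WM=25
i=17 t=31 v=9: → [30,42),[28,40),[26,38),[24,36),[22,34),[20,32); WM=28; [14,26) fires=5 [16,28) fires=4
i=18 t=24 v=5: → [24,36),[22,34),[20,32),[18,30),[16,28),[14,26); WM=28
i=19 t=33 v=7: → [32,44),[30,42),[28,40),[26,38),[24,36),[22,34); WM=30; [18,30) fires=6
i=20 t=30 v=6: → [30,42),[28,40),[26,38),[24,36),[22,34),[20,32); WM=30

[0,12)=6 [2,14)=4 [4,16)=6 [6,18)=6 [8,20)=5 [10,22)=5 [12,24)=5 [14,26)=6 [16,28)=5 [18,30)=6 [20,32)=8 [22,34)=8 [24,36)=7 [26,38)=5 [28,40)=4 [30,42)=3 [32,44)=1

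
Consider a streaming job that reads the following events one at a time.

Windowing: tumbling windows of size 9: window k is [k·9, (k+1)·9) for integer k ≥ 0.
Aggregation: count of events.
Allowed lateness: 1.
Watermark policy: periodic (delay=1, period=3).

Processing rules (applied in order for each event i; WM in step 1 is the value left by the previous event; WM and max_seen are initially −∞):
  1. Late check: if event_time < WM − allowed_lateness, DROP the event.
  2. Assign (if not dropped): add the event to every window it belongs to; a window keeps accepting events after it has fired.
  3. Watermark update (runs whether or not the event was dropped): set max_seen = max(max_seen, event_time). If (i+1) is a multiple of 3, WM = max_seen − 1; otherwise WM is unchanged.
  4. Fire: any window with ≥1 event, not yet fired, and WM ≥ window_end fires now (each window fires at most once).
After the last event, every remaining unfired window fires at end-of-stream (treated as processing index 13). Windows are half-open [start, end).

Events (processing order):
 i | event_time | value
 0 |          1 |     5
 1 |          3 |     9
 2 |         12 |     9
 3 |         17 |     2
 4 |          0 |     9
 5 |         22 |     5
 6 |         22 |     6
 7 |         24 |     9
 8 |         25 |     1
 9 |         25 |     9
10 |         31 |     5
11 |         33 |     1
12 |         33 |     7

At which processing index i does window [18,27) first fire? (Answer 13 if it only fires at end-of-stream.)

i=0 t=1 v=5: → [0,9); WM=−∞
i=1 t=3 v=9: → [0,9); WM=−∞
i=2 t=12 v=9: → [9,18); WM=11; [0,9) fires=2
i=3 t=17 v=2: → [9,18); WM=11
i=4 t=0 v=9: DROP (t<11-1); WM=11
i=5 t=22 v=5: → [18,27); WM=21; [9,18) fires=2
i=6 t=22 v=6: → [18,27); WM=21
i=7 t=24 v=9: → [18,27); WM=21
i=8 t=25 v=1: → [18,27); WM=24
i=9 t=25 v=9: → [18,27); WM=24
i=10 t=31 v=5: → [27,36); WM=24
i=11 t=33 v=1: → [27,36); WM=32; [18,27) fires=5
i=12 t=33 v=7: → [27,36); WM=32

11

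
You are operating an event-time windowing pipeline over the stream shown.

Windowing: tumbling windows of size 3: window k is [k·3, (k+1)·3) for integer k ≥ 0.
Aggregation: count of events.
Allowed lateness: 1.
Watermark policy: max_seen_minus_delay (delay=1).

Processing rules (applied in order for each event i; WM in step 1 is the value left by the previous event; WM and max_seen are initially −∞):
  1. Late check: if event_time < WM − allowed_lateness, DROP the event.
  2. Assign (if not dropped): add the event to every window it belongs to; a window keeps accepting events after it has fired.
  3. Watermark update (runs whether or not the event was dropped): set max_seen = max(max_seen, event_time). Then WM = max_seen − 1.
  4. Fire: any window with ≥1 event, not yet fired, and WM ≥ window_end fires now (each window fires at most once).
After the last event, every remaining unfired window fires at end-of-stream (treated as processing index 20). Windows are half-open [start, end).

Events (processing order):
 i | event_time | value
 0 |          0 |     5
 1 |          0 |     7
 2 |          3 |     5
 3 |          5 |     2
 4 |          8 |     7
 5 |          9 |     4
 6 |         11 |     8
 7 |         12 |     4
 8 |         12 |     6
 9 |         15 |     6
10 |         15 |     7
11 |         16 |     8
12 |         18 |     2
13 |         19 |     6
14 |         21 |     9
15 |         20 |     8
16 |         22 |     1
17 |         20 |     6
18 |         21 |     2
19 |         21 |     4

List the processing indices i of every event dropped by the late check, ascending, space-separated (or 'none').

none

i=0 t=0 v=5: → [0,3); WM=-1
i=1 t=0 v=7: → [0,3); WM=-1
i=2 t=3 v=5: → [3,6); WM=2
i=3 t=5 v=2: → [3,6); WM=4; [0,3) fires=2
i=4 t=8 v=7: → [6,9); WM=7; [3,6) fires=2
i=5 t=9 v=4: → [9,12); WM=8
i=6 t=11 v=8: → [9,12); WM=10; [6,9) fires=1
i=7 t=12 v=4: → [12,15); WM=11
i=8 t=12 v=6: → [12,15); WM=11
i=9 t=15 v=6: → [15,18); WM=14; [9,12) fires=2
i=10 t=15 v=7: → [15,18); WM=14
i=11 t=16 v=8: → [15,18); WM=15; [12,15) fires=2
i=12 t=18 v=2: → [18,21); WM=17
i=13 t=19 v=6: → [18,21); WM=18; [15,18) fires=3
i=14 t=21 v=9: → [21,24); WM=20
i=15 t=20 v=8: → [18,21); WM=20
i=16 t=22 v=1: → [21,24); WM=21; [18,21) fires=3
i=17 t=20 v=6: → [18,21); WM=21
i=18 t=21 v=2: → [21,24); WM=21
i=19 t=21 v=4: → [21,24); WM=21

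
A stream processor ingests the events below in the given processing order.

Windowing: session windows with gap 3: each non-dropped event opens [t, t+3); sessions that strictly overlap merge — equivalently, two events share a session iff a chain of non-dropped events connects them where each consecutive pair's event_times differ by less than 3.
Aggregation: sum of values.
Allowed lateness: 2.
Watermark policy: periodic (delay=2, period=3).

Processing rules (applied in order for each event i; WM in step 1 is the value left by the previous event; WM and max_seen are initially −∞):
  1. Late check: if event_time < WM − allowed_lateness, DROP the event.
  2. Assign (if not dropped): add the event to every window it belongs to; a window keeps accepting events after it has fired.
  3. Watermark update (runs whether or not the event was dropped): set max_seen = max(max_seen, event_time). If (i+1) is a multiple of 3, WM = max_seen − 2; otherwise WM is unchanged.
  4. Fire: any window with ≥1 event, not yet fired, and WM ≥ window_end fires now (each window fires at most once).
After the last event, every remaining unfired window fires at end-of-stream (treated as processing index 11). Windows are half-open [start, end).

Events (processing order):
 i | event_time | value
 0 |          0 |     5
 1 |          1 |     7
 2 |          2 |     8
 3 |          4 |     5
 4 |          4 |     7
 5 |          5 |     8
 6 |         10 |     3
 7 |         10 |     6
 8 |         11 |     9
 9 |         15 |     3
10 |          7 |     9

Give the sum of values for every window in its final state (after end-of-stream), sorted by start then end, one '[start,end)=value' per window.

i=0 t=0 v=5: → [0,3); WM=−∞
i=1 t=1 v=7: → [0,4); WM=−∞
i=2 t=2 v=8: → [0,5); WM=0
i=3 t=4 v=5: → [0,7); WM=0
i=4 t=4 v=7: → [0,7); WM=0
i=5 t=5 v=8: → [0,8); WM=3
i=6 t=10 v=3: → [10,13); WM=3
i=7 t=10 v=6: → [10,13); WM=3
i=8 t=11 v=9: → [10,14); WM=9
i=9 t=15 v=3: → [15,18); WM=9
i=10 t=7 v=9: → [0,10); WM=9

[0,10)=49 [10,14)=18 [15,18)=3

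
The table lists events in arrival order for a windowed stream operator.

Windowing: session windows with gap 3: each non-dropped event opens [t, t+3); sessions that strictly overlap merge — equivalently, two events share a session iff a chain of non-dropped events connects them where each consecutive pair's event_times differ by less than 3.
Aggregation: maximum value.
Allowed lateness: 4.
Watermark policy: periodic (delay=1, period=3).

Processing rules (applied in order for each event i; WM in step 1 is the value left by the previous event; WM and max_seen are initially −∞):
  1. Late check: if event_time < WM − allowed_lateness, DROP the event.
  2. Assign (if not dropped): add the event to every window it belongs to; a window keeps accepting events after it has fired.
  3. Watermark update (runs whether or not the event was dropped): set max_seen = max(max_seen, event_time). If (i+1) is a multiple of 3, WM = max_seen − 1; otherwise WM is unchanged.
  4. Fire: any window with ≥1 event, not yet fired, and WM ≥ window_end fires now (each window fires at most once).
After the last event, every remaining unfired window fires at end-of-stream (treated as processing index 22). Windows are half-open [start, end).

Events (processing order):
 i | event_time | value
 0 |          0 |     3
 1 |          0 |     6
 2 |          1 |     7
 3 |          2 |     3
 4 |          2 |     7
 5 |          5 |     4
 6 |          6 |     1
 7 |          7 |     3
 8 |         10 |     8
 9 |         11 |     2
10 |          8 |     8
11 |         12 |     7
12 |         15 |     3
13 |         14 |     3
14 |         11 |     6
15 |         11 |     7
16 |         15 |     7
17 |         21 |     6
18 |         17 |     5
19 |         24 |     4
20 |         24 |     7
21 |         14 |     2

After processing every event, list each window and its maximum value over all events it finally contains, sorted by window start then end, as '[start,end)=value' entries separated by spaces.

i=0 t=0 v=3: → [0,3); WM=−∞
i=1 t=0 v=6: → [0,3); WM=−∞
i=2 t=1 v=7: → [0,4); WM=0
i=3 t=2 v=3: → [0,5); WM=0
i=4 t=2 v=7: → [0,5); WM=0
i=5 t=5 v=4: → [5,8); WM=4
i=6 t=6 v=1: → [5,9); WM=4
i=7 t=7 v=3: → [5,10); WM=4
i=8 t=10 v=8: → [10,13); WM=9
i=9 t=11 v=2: → [10,14); WM=9
i=10 t=8 v=8: → [5,14); WM=9
i=11 t=12 v=7: → [5,15); WM=11
i=12 t=15 v=3: → [15,18); WM=11
i=13 t=14 v=3: → [5,18); WM=11
i=14 t=11 v=6: → [5,18); WM=14
i=15 t=11 v=7: → [5,18); WM=14
i=16 t=15 v=7: → [5,18); WM=14
i=17 t=21 v=6: → [21,24); WM=20
i=18 t=17 v=5: → [5,20); WM=20
i=19 t=24 v=4: → [24,27); WM=20
i=20 t=24 v=7: → [24,27); WM=23
i=21 t=14 v=2: DROP (t<23-4); WM=23

[0,5)=7 [5,20)=8 [21,24)=6 [24,27)=7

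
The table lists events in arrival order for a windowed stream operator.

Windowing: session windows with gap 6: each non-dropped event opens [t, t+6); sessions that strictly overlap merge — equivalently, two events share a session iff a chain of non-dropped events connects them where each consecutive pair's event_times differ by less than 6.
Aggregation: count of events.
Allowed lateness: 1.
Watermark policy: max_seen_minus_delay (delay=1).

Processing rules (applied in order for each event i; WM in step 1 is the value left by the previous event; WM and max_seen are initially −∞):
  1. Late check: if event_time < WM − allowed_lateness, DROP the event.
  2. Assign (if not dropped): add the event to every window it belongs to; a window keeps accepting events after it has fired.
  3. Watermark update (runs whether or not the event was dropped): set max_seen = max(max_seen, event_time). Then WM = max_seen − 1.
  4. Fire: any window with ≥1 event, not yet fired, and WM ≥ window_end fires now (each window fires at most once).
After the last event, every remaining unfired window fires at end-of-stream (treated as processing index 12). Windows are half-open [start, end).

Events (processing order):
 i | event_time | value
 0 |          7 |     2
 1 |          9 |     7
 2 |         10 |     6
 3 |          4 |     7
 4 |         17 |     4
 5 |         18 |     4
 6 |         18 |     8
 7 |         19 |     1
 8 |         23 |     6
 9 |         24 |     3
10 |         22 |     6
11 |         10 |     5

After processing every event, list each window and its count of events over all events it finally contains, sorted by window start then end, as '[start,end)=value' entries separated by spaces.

i=0 t=7 v=2: → [7,13); WM=6
i=1 t=9 v=7: → [7,15); WM=8
i=2 t=10 v=6: → [7,16); WM=9
i=3 t=4 v=7: DROP (t<9-1); WM=9
i=4 t=17 v=4: → [17,23); WM=16
i=5 t=18 v=4: → [17,24); WM=17
i=6 t=18 v=8: → [17,24); WM=17
i=7 t=19 v=1: → [17,25); WM=18
i=8 t=23 v=6: → [17,29); WM=22
i=9 t=24 v=3: → [17,30); WM=23
i=10 t=22 v=6: → [17,30); WM=23
i=11 t=10 v=5: DROP (t<23-1); WM=23

[7,16)=3 [17,30)=7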